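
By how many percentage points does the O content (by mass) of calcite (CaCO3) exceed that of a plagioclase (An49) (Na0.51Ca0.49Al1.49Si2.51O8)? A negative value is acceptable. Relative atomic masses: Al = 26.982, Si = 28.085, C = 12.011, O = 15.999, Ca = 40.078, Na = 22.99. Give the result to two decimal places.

0.56 percentage points

O in CaCO3: molar mass 100.086 g/mol; 3×15.999 = 47.997 g → 47.96 wt%.
O in Na0.51Ca0.49Al1.49Si2.51O8: molar mass 270.052 g/mol; 8×15.999 = 127.992 g → 47.40 wt%.
Difference = 47.96 − 47.40 = 0.56 percentage points.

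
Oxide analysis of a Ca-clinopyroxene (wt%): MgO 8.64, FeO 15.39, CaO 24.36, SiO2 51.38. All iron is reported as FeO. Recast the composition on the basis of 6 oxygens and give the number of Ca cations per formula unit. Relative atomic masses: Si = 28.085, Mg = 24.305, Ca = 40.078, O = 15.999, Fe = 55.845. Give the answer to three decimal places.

MgO: 8.64/40.304 = 0.21437 mol → 0.21437 mol Mg, 0.21437 mol O.
FeO: 15.39/71.844 = 0.21421 mol → 0.21421 mol Fe, 0.21421 mol O.
CaO: 24.36/56.077 = 0.43440 mol → 0.43440 mol Ca, 0.43440 mol O.
SiO2: 51.38/60.083 = 0.85515 mol → 0.85515 mol Si, 1.71030 mol O.
Total oxygen = 2.57328 mol. Normalization factor = 6/2.57328 = 2.33165.
Ca per 6 O = 0.43440 × 2.33165 = 1.013.

1.013 Ca apfu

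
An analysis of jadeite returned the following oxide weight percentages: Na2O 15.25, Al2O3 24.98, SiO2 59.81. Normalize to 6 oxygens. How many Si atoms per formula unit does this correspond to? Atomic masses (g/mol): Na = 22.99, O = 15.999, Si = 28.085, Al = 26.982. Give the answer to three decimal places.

2.010 Si apfu

Na2O: 15.25/61.979 = 0.24605 mol → 0.49210 mol Na, 0.24605 mol O.
Al2O3: 24.98/101.961 = 0.24500 mol → 0.49000 mol Al, 0.73500 mol O.
SiO2: 59.81/60.083 = 0.99546 mol → 0.99546 mol Si, 1.99092 mol O.
Total oxygen = 2.97197 mol. Normalization factor = 6/2.97197 = 2.01886.
Si per 6 O = 0.99546 × 2.01886 = 2.010.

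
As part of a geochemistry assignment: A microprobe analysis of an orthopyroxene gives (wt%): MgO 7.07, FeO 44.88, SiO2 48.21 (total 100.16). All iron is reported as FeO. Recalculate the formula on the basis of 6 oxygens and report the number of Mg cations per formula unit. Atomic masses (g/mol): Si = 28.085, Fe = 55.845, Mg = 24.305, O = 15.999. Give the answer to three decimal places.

0.438 Mg apfu

MgO (M=40.304): mol = 0.17542; Mg = 0.17542, O = 0.17542.
FeO (M=71.844): mol = 0.62469; Fe = 0.62469, O = 0.62469.
SiO2 (M=60.083): mol = 0.80239; Si = 0.80239, O = 1.60478.
ΣO = 2.40489; factor = 6/ΣO = 2.49492.
Mg apfu = 0.17542 × 2.49492 = 0.438.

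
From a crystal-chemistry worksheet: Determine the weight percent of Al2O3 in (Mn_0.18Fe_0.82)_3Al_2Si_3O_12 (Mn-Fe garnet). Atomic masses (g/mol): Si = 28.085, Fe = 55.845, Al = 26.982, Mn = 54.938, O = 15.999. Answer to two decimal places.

Molar mass of (Mn_0.18Fe_0.82)_3Al_2Si_3O_12 = 0.54*54.938 + 2.46*55.845 + 2*26.982 + 3*28.085 + 12*15.999 = 497.252 g/mol.
Each formula unit contains 2 Al, equivalent to 2/2 = 1.0000 mol Al2O3.
M(Al2O3) = 2×26.982 + 3×15.999 = 101.961 g/mol.
Mass of Al2O3 per formula unit = 1.0000 × 101.961 = 101.961 g.
Al2O3 wt% = 101.961 / 497.252 × 100 = 20.50%.

20.50 wt%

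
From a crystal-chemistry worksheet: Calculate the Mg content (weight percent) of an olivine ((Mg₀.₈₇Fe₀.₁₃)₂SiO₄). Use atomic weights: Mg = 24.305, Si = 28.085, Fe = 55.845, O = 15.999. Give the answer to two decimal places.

M((Mg₀.₈₇Fe₀.₁₃)₂SiO₄) = 148.891 g/mol.
Mg contributes 1.74 × 24.305 = 42.291 g per mole.
42.291/148.891 = 0.2840 → 28.40%.

28.40 weight percent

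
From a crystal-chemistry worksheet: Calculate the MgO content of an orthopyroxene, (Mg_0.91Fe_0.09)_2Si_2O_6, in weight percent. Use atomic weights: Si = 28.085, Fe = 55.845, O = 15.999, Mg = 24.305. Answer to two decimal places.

35.53 wt%

Formula mass = 206.451 g/mol.
1.82 Mg → 1.8200 mol MgO per formula unit; M(MgO) = 40.304, so MgO mass = 73.353 g.
73.353/206.451 × 100 = 35.53 wt%.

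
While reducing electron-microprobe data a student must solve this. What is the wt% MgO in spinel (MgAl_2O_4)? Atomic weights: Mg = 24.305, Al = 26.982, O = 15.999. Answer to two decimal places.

M(MgAl_2O_4) = 142.265 g/mol; M(MgO) = 40.304 g/mol.
Moles MgO per formula unit = 1 Mg ÷ 1 = 1.0000.
MgO fraction = (1.0000 × 40.304) / 142.265 = 40.304/142.265 = 0.2833.

28.33 wt%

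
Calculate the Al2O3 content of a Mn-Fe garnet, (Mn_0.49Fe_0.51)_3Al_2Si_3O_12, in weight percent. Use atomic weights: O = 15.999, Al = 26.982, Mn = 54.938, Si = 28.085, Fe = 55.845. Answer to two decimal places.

20.54 wt%

M((Mn_0.49Fe_0.51)_3Al_2Si_3O_12) = 496.409 g/mol; M(Al2O3) = 101.961 g/mol.
Moles Al2O3 per formula unit = 2 Al ÷ 2 = 1.0000.
Al2O3 fraction = (1.0000 × 101.961) / 496.409 = 101.961/496.409 = 0.2054.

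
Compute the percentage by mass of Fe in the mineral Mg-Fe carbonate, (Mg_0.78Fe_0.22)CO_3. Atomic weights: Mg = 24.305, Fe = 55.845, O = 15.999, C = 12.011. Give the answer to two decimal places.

Formula mass = 0.78×24.305 + 0.22×55.845 + 1×12.011 + 3×15.999 = 91.252 g/mol, of which 12.286 g is Fe.
So Fe makes up 12.286/91.252 = 0.1346 of the mass, i.e. 13.46%.

13.46 weight percent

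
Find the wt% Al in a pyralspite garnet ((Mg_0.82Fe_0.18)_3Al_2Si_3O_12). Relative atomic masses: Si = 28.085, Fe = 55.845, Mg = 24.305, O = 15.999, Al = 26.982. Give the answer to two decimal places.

12.84 mass %

Formula mass = 2.46·24.305 + 0.54·55.845 + 2·26.982 + 3·28.085 + 12·15.999 = 420.154 g/mol, of which 53.964 g is Al.
So Al makes up 53.964/420.154 = 0.1284 of the mass, i.e. 12.84%.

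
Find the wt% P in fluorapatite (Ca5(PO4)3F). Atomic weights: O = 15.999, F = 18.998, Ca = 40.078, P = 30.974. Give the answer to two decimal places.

18.43 wt%

M(Ca5(PO4)3F) = 504.298 g/mol.
P contributes 3 × 30.974 = 92.922 g per mole.
92.922/504.298 = 0.1843 → 18.43%.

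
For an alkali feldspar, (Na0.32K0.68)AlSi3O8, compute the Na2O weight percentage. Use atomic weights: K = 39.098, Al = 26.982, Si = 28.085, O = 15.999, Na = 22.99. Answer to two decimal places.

3.63 wt%

Molar mass of (Na0.32K0.68)AlSi3O8 = 0.32·22.99 + 0.68·39.098 + 1·26.982 + 3·28.085 + 8·15.999 = 273.172 g/mol.
Each formula unit contains 0.32 Na, equivalent to 0.32/2 = 0.1600 mol Na2O.
M(Na2O) = 2×22.99 + 1×15.999 = 61.979 g/mol.
Mass of Na2O per formula unit = 0.1600 × 61.979 = 9.917 g.
Na2O wt% = 9.917 / 273.172 × 100 = 3.63%.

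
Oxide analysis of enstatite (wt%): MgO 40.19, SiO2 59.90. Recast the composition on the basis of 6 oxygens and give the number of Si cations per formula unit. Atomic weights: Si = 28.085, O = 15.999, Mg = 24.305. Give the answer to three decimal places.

MgO (M=40.304): mol = 0.99717; Mg = 0.99717, O = 0.99717.
SiO2 (M=60.083): mol = 0.99695; Si = 0.99695, O = 1.99390.
ΣO = 2.99107; factor = 6/ΣO = 2.00597.
Si apfu = 0.99695 × 2.00597 = 2.000.

2.000 Si apfu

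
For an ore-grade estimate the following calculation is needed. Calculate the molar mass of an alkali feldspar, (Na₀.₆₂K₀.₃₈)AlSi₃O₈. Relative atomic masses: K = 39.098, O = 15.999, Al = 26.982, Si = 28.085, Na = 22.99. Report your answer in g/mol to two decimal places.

Na: 0.62 × 22.99 = 14.2538
K: 0.38 × 39.098 = 14.8572
Al: 1 × 26.982 = 26.9820
Si: 3 × 28.085 = 84.2550
O: 8 × 15.999 = 127.9920
Summing the contributions gives the formula mass.

268.34 g/mol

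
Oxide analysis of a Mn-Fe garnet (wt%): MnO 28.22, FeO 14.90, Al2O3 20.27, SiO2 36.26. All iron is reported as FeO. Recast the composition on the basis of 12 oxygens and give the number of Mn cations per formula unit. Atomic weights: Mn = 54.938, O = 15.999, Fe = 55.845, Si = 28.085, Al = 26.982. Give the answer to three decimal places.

1.982 Mn apfu

MnO: 28.22/70.937 = 0.39782 mol → 0.39782 mol Mn, 0.39782 mol O.
FeO: 14.90/71.844 = 0.20739 mol → 0.20739 mol Fe, 0.20739 mol O.
Al2O3: 20.27/101.961 = 0.19880 mol → 0.39760 mol Al, 0.59640 mol O.
SiO2: 36.26/60.083 = 0.60350 mol → 0.60350 mol Si, 1.20700 mol O.
Total oxygen = 2.40861 mol. Normalization factor = 12/2.40861 = 4.98213.
Mn per 12 O = 0.39782 × 4.98213 = 1.982.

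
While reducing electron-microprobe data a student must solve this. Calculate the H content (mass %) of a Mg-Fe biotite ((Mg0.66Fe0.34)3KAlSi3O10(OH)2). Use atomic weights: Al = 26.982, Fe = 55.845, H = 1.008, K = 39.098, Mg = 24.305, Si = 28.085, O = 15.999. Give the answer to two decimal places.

0.45 mass %

Formula mass = 1.98×24.305 + 1.02×55.845 + 1×39.098 + 1×26.982 + 3×28.085 + 12×15.999 + 2×1.008 = 449.425 g/mol, of which 2.016 g is H.
So H makes up 2.016/449.425 = 0.0045 of the mass, i.e. 0.45%.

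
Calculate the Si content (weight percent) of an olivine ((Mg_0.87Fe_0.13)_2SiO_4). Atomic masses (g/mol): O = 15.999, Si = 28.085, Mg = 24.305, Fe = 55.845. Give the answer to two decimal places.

Formula mass = 1.74×24.305 + 0.26×55.845 + 1×28.085 + 4×15.999 = 148.891 g/mol, of which 28.085 g is Si.
So Si makes up 28.085/148.891 = 0.1886 of the mass, i.e. 18.86%.

18.86 weight percent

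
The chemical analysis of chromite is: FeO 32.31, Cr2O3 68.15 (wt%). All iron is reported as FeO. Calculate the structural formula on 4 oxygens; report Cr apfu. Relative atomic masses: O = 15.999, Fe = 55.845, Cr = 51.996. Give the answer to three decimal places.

FeO (M=71.844): mol = 0.44972; Fe = 0.44972, O = 0.44972.
Cr2O3 (M=151.989): mol = 0.44839; Cr = 0.89678, O = 1.34517.
ΣO = 1.79489; factor = 4/ΣO = 2.22855.
Cr apfu = 0.89678 × 2.22855 = 1.999.

1.999 Cr apfu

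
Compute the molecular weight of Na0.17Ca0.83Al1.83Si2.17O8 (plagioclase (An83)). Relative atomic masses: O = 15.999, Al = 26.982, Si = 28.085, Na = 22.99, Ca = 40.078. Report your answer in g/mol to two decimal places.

275.49 g/mol

The formula mass is the sum 0.17(22.99) + 0.83(40.078) + 1.83(26.982) + 2.17(28.085) + 8(15.999).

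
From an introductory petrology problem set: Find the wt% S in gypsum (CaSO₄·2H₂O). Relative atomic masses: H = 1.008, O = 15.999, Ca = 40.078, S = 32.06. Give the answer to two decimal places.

18.62 weight percent

Formula mass = 1×40.078 + 1×32.06 + 6×15.999 + 4×1.008 = 172.164 g/mol, of which 32.060 g is S.
So S makes up 32.060/172.164 = 0.1862 of the mass, i.e. 18.62%.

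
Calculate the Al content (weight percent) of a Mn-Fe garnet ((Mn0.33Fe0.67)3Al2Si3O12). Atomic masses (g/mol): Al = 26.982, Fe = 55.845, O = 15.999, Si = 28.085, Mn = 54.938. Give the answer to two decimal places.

10.86 weight percent

M((Mn0.33Fe0.67)3Al2Si3O12) = 496.844 g/mol.
Al contributes 2 × 26.982 = 53.964 g per mole.
53.964/496.844 = 0.1086 → 10.86%.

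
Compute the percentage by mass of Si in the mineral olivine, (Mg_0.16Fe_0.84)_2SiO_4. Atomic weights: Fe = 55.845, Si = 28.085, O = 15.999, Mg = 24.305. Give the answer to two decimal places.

Molar mass of (Mg_0.16Fe_0.84)_2SiO_4: 0.32*24.305 + 1.68*55.845 + 1*28.085 + 4*15.999 = 193.678 g/mol.
Mass of Si per formula unit: 1 × 28.085 = 28.085 g.
Weight fraction Si = 28.085 / 193.678 = 0.1450.

14.50 mass %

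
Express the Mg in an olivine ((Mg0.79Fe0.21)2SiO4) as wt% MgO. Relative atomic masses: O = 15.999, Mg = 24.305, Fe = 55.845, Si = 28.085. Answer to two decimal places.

41.37 wt%

M((Mg0.79Fe0.21)2SiO4) = 153.938 g/mol; M(MgO) = 40.304 g/mol.
Moles MgO per formula unit = 1.58 Mg ÷ 1 = 1.5800.
MgO fraction = (1.5800 × 40.304) / 153.938 = 63.680/153.938 = 0.4137.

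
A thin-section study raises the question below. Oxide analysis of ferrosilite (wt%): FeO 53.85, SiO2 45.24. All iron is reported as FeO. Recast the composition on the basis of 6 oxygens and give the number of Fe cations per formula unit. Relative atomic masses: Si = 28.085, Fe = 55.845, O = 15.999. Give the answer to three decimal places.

1.994 Fe apfu

FeO: 53.85/71.844 = 0.74954 mol → 0.74954 mol Fe, 0.74954 mol O.
SiO2: 45.24/60.083 = 0.75296 mol → 0.75296 mol Si, 1.50592 mol O.
Total oxygen = 2.25546 mol. Normalization factor = 6/2.25546 = 2.66021.
Fe per 6 O = 0.74954 × 2.66021 = 1.994.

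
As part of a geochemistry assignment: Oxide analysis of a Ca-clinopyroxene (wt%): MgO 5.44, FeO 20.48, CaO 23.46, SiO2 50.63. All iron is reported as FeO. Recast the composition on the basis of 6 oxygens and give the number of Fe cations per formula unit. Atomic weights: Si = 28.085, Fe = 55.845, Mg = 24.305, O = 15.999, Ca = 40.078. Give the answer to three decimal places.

MgO: 5.44/40.304 = 0.13497 mol → 0.13497 mol Mg, 0.13497 mol O.
FeO: 20.48/71.844 = 0.28506 mol → 0.28506 mol Fe, 0.28506 mol O.
CaO: 23.46/56.077 = 0.41835 mol → 0.41835 mol Ca, 0.41835 mol O.
SiO2: 50.63/60.083 = 0.84267 mol → 0.84267 mol Si, 1.68534 mol O.
Total oxygen = 2.52372 mol. Normalization factor = 6/2.52372 = 2.37744.
Fe per 6 O = 0.28506 × 2.37744 = 0.678.

0.678 Fe apfu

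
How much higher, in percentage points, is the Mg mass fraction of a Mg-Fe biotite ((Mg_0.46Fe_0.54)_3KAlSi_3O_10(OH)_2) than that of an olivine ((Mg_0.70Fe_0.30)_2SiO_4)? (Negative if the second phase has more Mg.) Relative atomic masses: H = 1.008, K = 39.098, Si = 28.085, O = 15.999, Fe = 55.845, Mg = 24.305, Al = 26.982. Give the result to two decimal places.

-14.16 percentage points

Mg in (Mg_0.46Fe_0.54)_3KAlSi_3O_10(OH)_2: molar mass 468.349 g/mol; 1.38×24.305 = 33.541 g → 7.16 wt%.
Mg in (Mg_0.70Fe_0.30)_2SiO_4: molar mass 159.615 g/mol; 1.40×24.305 = 34.027 g → 21.32 wt%.
Difference = 7.16 − 21.32 = -14.16 percentage points.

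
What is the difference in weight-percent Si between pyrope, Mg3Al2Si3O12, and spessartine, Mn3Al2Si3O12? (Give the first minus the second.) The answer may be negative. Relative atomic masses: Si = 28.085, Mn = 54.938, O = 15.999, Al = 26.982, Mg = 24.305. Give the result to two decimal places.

3.88 percentage points

M(Mg3Al2Si3O12) = 403.122 g/mol, so wt% Si = 84.255/403.122 × 100 = 20.90%.
M(Mn3Al2Si3O12) = 495.021 g/mol, so wt% Si = 84.255/495.021 × 100 = 17.02%.
20.90 − 17.02 = 3.88 pp.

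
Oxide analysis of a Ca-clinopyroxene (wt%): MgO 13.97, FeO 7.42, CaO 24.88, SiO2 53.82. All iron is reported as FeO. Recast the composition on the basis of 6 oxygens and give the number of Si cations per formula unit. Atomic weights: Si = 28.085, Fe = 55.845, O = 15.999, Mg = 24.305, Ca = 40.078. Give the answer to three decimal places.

2.002 Si apfu

MgO (M=40.304): mol = 0.34662; Mg = 0.34662, O = 0.34662.
FeO (M=71.844): mol = 0.10328; Fe = 0.10328, O = 0.10328.
CaO (M=56.077): mol = 0.44368; Ca = 0.44368, O = 0.44368.
SiO2 (M=60.083): mol = 0.89576; Si = 0.89576, O = 1.79152.
ΣO = 2.68510; factor = 6/ΣO = 2.23455.
Si apfu = 0.89576 × 2.23455 = 2.002.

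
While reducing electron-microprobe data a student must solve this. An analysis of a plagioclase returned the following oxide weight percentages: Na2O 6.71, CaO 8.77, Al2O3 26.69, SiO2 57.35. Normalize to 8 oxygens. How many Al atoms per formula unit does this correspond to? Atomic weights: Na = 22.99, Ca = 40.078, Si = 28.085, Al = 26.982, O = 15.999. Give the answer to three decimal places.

6.71 wt% Na2O ÷ 61.979 g/mol = 0.10826 mol, giving 0.21652 Na and 0.10826 O.
8.77 wt% CaO ÷ 56.077 g/mol = 0.15639 mol, giving 0.15639 Ca and 0.15639 O.
26.69 wt% Al2O3 ÷ 101.961 g/mol = 0.26177 mol, giving 0.52354 Al and 0.78531 O.
57.35 wt% SiO2 ÷ 60.083 g/mol = 0.95451 mol, giving 0.95451 Si and 1.90902 O.
Oxygen sums to 2.95898; scaling by 8/2.95898 = 2.70363 puts the formula on 8 O.
Al: 0.52354 × 2.70363 = 1.415 atoms per formula unit.

1.415 Al apfu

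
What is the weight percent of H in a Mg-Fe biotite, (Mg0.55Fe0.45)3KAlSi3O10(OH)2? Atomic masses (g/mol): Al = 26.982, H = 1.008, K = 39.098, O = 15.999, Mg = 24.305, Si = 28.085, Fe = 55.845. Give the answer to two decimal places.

Molar mass of (Mg0.55Fe0.45)3KAlSi3O10(OH)2: 1.65×24.305 + 1.35×55.845 + 1×39.098 + 1×26.982 + 3×28.085 + 12×15.999 + 2×1.008 = 459.833 g/mol.
Mass of H per formula unit: 2 × 1.008 = 2.016 g.
Weight fraction H = 2.016 / 459.833 = 0.0044.

0.44 wt%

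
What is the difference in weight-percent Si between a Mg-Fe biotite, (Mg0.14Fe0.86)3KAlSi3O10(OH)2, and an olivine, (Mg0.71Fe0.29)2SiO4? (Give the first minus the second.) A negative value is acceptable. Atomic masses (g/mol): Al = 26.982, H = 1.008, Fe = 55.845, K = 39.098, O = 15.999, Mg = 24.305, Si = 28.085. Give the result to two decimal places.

M((Mg0.14Fe0.86)3KAlSi3O10(OH)2) = 498.627 g/mol, so wt% Si = 84.255/498.627 × 100 = 16.90%.
M((Mg0.71Fe0.29)2SiO4) = 158.984 g/mol, so wt% Si = 28.085/158.984 × 100 = 17.67%.
16.90 − 17.67 = -0.77 pp.

-0.77 percentage points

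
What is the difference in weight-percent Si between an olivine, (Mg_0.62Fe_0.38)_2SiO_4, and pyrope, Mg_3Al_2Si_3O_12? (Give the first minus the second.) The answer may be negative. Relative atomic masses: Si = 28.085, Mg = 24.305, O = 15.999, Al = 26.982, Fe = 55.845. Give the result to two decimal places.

-3.84 percentage points

M((Mg_0.62Fe_0.38)_2SiO_4) = 164.661 g/mol, so wt% Si = 28.085/164.661 × 100 = 17.06%.
M(Mg_3Al_2Si_3O_12) = 403.122 g/mol, so wt% Si = 84.255/403.122 × 100 = 20.90%.
17.06 − 20.90 = -3.84 pp.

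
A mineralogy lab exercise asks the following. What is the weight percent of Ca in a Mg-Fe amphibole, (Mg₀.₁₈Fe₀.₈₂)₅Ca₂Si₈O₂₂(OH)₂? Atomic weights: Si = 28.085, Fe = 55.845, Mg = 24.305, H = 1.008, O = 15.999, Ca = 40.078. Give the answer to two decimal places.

8.51 wt%

Formula mass = 0.90×24.305 + 4.10×55.845 + 2×40.078 + 8×28.085 + 24×15.999 + 2×1.008 = 941.667 g/mol, of which 80.156 g is Ca.
So Ca makes up 80.156/941.667 = 0.0851 of the mass, i.e. 8.51%.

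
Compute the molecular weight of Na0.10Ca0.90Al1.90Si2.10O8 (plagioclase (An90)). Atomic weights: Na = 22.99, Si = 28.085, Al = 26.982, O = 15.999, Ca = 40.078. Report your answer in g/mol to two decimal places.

Na: 0.10 × 22.99 = 2.2990
Ca: 0.90 × 40.078 = 36.0702
Al: 1.90 × 26.982 = 51.2658
Si: 2.10 × 28.085 = 58.9785
O: 8 × 15.999 = 127.9920
Summing the contributions gives the formula mass.

276.61 g/mol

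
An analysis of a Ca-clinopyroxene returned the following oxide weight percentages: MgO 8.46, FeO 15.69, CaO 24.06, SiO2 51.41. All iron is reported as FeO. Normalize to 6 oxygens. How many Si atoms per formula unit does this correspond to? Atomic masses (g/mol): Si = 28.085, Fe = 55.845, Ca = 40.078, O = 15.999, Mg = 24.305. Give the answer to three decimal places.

MgO (M=40.304): mol = 0.20990; Mg = 0.20990, O = 0.20990.
FeO (M=71.844): mol = 0.21839; Fe = 0.21839, O = 0.21839.
CaO (M=56.077): mol = 0.42905; Ca = 0.42905, O = 0.42905.
SiO2 (M=60.083): mol = 0.85565; Si = 0.85565, O = 1.71130.
ΣO = 2.56864; factor = 6/ΣO = 2.33587.
Si apfu = 0.85565 × 2.33587 = 1.999.

1.999 Si apfu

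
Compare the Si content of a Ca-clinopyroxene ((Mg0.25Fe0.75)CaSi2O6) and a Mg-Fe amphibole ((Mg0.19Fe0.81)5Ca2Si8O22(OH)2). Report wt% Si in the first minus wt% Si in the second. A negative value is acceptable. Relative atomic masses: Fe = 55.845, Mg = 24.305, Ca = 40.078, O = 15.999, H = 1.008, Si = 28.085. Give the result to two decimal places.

First mineral: 56.170 g Si in 240.202 g formula = 23.38 wt% Si.
Second mineral: 224.680 g Si in 940.090 g formula = 23.90 wt% Si.
23.38% − 23.90% gives a difference of -0.52 percentage points.

-0.52 percentage points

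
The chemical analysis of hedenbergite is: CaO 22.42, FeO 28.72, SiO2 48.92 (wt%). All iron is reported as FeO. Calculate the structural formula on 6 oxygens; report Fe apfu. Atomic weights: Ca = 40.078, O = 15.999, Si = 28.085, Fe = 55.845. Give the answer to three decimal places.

0.988 Fe apfu

CaO: 22.42/56.077 = 0.39981 mol → 0.39981 mol Ca, 0.39981 mol O.
FeO: 28.72/71.844 = 0.39976 mol → 0.39976 mol Fe, 0.39976 mol O.
SiO2: 48.92/60.083 = 0.81421 mol → 0.81421 mol Si, 1.62842 mol O.
Total oxygen = 2.42799 mol. Normalization factor = 6/2.42799 = 2.47118.
Fe per 6 O = 0.39976 × 2.47118 = 0.988.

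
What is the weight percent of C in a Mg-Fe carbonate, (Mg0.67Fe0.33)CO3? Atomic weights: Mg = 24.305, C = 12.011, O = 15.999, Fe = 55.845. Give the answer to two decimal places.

12.68 mass %

Molar mass of (Mg0.67Fe0.33)CO3: 0.67×24.305 + 0.33×55.845 + 1×12.011 + 3×15.999 = 94.721 g/mol.
Mass of C per formula unit: 1 × 12.011 = 12.011 g.
Weight fraction C = 12.011 / 94.721 = 0.1268.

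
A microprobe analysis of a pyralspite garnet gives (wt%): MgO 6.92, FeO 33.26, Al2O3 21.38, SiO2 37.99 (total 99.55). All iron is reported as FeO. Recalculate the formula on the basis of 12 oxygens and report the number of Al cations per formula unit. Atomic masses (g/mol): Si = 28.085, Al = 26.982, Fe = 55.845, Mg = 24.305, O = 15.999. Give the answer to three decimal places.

MgO (M=40.304): mol = 0.17170; Mg = 0.17170, O = 0.17170.
FeO (M=71.844): mol = 0.46295; Fe = 0.46295, O = 0.46295.
Al2O3 (M=101.961): mol = 0.20969; Al = 0.41938, O = 0.62907.
SiO2 (M=60.083): mol = 0.63229; Si = 0.63229, O = 1.26458.
ΣO = 2.52830; factor = 12/ΣO = 4.74627.
Al apfu = 0.41938 × 4.74627 = 1.990.

1.990 Al apfu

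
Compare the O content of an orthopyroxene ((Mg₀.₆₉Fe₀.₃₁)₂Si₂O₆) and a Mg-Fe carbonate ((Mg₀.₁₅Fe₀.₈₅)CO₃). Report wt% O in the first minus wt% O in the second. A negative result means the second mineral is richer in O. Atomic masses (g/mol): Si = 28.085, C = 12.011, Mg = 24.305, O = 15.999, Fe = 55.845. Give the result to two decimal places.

First mineral: 95.994 g O in 220.329 g formula = 43.57 wt% O.
Second mineral: 47.997 g O in 111.122 g formula = 43.19 wt% O.
43.57% − 43.19% gives a difference of 0.38 percentage points.

0.38 percentage points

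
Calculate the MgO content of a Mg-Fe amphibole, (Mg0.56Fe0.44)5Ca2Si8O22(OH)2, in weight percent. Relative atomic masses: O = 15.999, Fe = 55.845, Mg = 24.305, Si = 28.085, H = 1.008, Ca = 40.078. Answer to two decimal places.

Molar mass of (Mg0.56Fe0.44)5Ca2Si8O22(OH)2 = 2.80*24.305 + 2.20*55.845 + 2*40.078 + 8*28.085 + 24*15.999 + 2*1.008 = 881.741 g/mol.
Each formula unit contains 2.80 Mg, equivalent to 2.80/1 = 2.8000 mol MgO.
M(MgO) = 1×24.305 + 1×15.999 = 40.304 g/mol.
Mass of MgO per formula unit = 2.8000 × 40.304 = 112.851 g.
MgO wt% = 112.851 / 881.741 × 100 = 12.80%.

12.80 wt%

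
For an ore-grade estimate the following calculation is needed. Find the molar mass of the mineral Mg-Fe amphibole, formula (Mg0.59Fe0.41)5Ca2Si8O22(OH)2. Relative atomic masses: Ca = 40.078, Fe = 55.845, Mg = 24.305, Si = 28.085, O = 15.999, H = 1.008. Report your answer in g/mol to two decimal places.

877.01 g/mol

M = 2.95*24.305 + 2.05*55.845 + 2*40.078 + 8*28.085 + 24*15.999 + 2*1.008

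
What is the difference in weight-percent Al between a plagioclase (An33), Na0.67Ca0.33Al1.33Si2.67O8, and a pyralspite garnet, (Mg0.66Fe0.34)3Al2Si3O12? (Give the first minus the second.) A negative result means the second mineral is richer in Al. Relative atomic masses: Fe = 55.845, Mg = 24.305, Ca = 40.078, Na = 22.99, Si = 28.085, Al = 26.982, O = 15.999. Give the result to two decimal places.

1.02 percentage points

M(Na0.67Ca0.33Al1.33Si2.67O8) = 267.494 g/mol, so wt% Al = 35.886/267.494 × 100 = 13.42%.
M((Mg0.66Fe0.34)3Al2Si3O12) = 435.293 g/mol, so wt% Al = 53.964/435.293 × 100 = 12.40%.
13.42 − 12.40 = 1.02 pp.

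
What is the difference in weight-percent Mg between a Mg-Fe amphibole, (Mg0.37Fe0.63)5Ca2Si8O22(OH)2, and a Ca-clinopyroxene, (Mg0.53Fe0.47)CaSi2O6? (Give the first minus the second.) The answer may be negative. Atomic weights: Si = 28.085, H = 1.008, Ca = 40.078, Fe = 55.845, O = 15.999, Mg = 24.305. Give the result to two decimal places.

-0.64 percentage points

First mineral: 44.964 g Mg in 911.704 g formula = 4.93 wt% Mg.
Second mineral: 12.882 g Mg in 231.371 g formula = 5.57 wt% Mg.
4.93% − 5.57% gives a difference of -0.64 percentage points.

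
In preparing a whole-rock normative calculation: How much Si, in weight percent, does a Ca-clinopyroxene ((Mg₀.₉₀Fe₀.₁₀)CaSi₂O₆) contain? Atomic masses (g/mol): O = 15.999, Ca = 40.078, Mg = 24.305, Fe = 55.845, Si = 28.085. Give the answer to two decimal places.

Formula mass = 0.90·24.305 + 0.10·55.845 + 1·40.078 + 2·28.085 + 6·15.999 = 219.701 g/mol, of which 56.170 g is Si.
So Si makes up 56.170/219.701 = 0.2557 of the mass, i.e. 25.57%.

25.57 weight percent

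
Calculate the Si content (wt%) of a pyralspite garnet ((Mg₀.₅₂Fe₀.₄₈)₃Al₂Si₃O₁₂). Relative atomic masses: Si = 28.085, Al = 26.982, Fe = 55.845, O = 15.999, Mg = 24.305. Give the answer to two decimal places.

18.78 wt%

Formula mass = 1.56·24.305 + 1.44·55.845 + 2·26.982 + 3·28.085 + 12·15.999 = 448.540 g/mol, of which 84.255 g is Si.
So Si makes up 84.255/448.540 = 0.1878 of the mass, i.e. 18.78%.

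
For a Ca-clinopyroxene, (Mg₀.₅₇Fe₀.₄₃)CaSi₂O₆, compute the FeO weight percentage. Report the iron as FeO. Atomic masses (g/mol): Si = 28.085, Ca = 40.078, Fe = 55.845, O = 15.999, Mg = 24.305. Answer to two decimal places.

M((Mg₀.₅₇Fe₀.₄₃)CaSi₂O₆) = 230.109 g/mol; M(FeO) = 71.844 g/mol.
Moles FeO per formula unit = 0.43 Fe ÷ 1 = 0.4300.
FeO fraction = (0.4300 × 71.844) / 230.109 = 30.893/230.109 = 0.1343.

13.43 wt%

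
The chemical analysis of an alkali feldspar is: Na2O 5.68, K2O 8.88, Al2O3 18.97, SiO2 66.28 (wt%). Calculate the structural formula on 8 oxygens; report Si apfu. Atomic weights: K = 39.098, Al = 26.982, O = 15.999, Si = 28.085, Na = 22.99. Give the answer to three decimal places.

2.991 Si apfu

Na2O: 5.68/61.979 = 0.09164 mol → 0.18328 mol Na, 0.09164 mol O.
K2O: 8.88/94.195 = 0.09427 mol → 0.18854 mol K, 0.09427 mol O.
Al2O3: 18.97/101.961 = 0.18605 mol → 0.37210 mol Al, 0.55815 mol O.
SiO2: 66.28/60.083 = 1.10314 mol → 1.10314 mol Si, 2.20628 mol O.
Total oxygen = 2.95034 mol. Normalization factor = 8/2.95034 = 2.71155.
Si per 8 O = 1.10314 × 2.71155 = 2.991.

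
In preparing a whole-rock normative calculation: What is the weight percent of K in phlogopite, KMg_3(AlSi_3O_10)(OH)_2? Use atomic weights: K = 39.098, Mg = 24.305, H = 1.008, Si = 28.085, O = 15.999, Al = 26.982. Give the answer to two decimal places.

9.37 wt%

M(KMg_3(AlSi_3O_10)(OH)_2) = 417.254 g/mol.
K contributes 1 × 39.098 = 39.098 g per mole.
39.098/417.254 = 0.0937 → 9.37%.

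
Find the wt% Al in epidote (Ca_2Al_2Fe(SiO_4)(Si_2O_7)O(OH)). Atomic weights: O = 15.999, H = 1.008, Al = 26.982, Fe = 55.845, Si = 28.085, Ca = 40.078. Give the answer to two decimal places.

11.17 mass %

M(Ca_2Al_2Fe(SiO_4)(Si_2O_7)O(OH)) = 483.215 g/mol.
Al contributes 2 × 26.982 = 53.964 g per mole.
53.964/483.215 = 0.1117 → 11.17%.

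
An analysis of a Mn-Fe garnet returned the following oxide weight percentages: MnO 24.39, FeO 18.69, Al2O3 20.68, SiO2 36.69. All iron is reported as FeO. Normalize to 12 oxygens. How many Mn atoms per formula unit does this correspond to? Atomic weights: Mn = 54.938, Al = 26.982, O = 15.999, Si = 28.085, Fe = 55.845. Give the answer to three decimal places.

MnO: 24.39/70.937 = 0.34383 mol → 0.34383 mol Mn, 0.34383 mol O.
FeO: 18.69/71.844 = 0.26015 mol → 0.26015 mol Fe, 0.26015 mol O.
Al2O3: 20.68/101.961 = 0.20282 mol → 0.40564 mol Al, 0.60846 mol O.
SiO2: 36.69/60.083 = 0.61066 mol → 0.61066 mol Si, 1.22132 mol O.
Total oxygen = 2.43376 mol. Normalization factor = 12/2.43376 = 4.93064.
Mn per 12 O = 0.34383 × 4.93064 = 1.695.

1.695 Mn apfu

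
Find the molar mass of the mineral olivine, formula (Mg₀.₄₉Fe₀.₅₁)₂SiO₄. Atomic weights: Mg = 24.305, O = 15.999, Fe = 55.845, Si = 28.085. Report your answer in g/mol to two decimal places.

Mg: 0.98 × 24.305 = 23.8189
Fe: 1.02 × 55.845 = 56.9619
Si: 1 × 28.085 = 28.0850
O: 4 × 15.999 = 63.9960
Summing the contributions gives the formula mass.

172.86 g/mol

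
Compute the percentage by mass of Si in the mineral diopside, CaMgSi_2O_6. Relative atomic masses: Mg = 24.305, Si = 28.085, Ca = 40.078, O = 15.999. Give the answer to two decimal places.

25.94 mass %

Formula mass = 1·40.078 + 1·24.305 + 2·28.085 + 6·15.999 = 216.547 g/mol, of which 56.170 g is Si.
So Si makes up 56.170/216.547 = 0.2594 of the mass, i.e. 25.94%.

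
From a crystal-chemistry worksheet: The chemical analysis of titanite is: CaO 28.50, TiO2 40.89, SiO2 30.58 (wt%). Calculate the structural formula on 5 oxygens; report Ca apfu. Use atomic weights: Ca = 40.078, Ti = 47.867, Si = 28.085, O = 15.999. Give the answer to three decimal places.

0.996 Ca apfu

CaO (M=56.077): mol = 0.50823; Ca = 0.50823, O = 0.50823.
TiO2 (M=79.865): mol = 0.51199; Ti = 0.51199, O = 1.02398.
SiO2 (M=60.083): mol = 0.50896; Si = 0.50896, O = 1.01792.
ΣO = 2.55013; factor = 5/ΣO = 1.96068.
Ca apfu = 0.50823 × 1.96068 = 0.996.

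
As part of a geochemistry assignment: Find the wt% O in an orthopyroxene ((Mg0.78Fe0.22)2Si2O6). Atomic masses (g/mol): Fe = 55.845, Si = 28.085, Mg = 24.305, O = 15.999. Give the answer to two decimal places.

Molar mass of (Mg0.78Fe0.22)2Si2O6: 1.56*24.305 + 0.44*55.845 + 2*28.085 + 6*15.999 = 214.652 g/mol.
Mass of O per formula unit: 6 × 15.999 = 95.994 g.
Weight fraction O = 95.994 / 214.652 = 0.4472.

44.72 wt%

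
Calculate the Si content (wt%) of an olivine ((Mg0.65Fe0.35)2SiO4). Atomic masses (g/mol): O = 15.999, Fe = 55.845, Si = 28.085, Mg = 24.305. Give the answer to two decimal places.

Formula mass = 1.30·24.305 + 0.70·55.845 + 1·28.085 + 4·15.999 = 162.769 g/mol, of which 28.085 g is Si.
So Si makes up 28.085/162.769 = 0.1725 of the mass, i.e. 17.25%.

17.25 wt%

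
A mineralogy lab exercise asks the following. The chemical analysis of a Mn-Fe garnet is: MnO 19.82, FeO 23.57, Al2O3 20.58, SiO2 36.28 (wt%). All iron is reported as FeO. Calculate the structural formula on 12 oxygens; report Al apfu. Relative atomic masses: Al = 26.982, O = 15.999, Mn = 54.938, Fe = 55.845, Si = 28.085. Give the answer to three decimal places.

2.001 Al apfu

19.82 wt% MnO ÷ 70.937 g/mol = 0.27940 mol, giving 0.27940 Mn and 0.27940 O.
23.57 wt% FeO ÷ 71.844 g/mol = 0.32807 mol, giving 0.32807 Fe and 0.32807 O.
20.58 wt% Al2O3 ÷ 101.961 g/mol = 0.20184 mol, giving 0.40368 Al and 0.60552 O.
36.28 wt% SiO2 ÷ 60.083 g/mol = 0.60383 mol, giving 0.60383 Si and 1.20766 O.
Oxygen sums to 2.42065; scaling by 12/2.42065 = 4.95735 puts the formula on 12 O.
Al: 0.40368 × 4.95735 = 2.001 atoms per formula unit.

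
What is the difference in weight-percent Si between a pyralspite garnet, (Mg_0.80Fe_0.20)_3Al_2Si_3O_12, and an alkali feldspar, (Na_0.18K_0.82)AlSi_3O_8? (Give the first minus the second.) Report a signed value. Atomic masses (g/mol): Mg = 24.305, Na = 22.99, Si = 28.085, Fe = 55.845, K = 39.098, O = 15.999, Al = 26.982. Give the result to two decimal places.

Si in (Mg_0.80Fe_0.20)_3Al_2Si_3O_12: molar mass 422.046 g/mol; 3×28.085 = 84.255 g → 19.96 wt%.
Si in (Na_0.18K_0.82)AlSi_3O_8: molar mass 275.428 g/mol; 3×28.085 = 84.255 g → 30.59 wt%.
Difference = 19.96 − 30.59 = -10.63 percentage points.

-10.63 percentage points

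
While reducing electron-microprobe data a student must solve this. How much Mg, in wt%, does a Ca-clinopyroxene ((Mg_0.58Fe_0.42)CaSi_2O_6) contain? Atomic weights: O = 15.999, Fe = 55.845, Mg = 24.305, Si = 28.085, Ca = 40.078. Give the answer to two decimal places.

6.13 wt%

M((Mg_0.58Fe_0.42)CaSi_2O_6) = 229.794 g/mol.
Mg contributes 0.58 × 24.305 = 14.097 g per mole.
14.097/229.794 = 0.0613 → 6.13%.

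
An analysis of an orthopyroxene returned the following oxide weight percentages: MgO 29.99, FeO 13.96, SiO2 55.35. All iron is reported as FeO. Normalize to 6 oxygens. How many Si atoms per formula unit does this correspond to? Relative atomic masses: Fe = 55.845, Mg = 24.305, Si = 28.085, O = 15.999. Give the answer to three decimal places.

1.988 Si apfu

MgO: 29.99/40.304 = 0.74409 mol → 0.74409 mol Mg, 0.74409 mol O.
FeO: 13.96/71.844 = 0.19431 mol → 0.19431 mol Fe, 0.19431 mol O.
SiO2: 55.35/60.083 = 0.92123 mol → 0.92123 mol Si, 1.84246 mol O.
Total oxygen = 2.78086 mol. Normalization factor = 6/2.78086 = 2.15761.
Si per 6 O = 0.92123 × 2.15761 = 1.988.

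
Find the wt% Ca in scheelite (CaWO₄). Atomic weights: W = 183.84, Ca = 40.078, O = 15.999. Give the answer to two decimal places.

13.92 wt%

Molar mass of CaWO₄: 1*40.078 + 1*183.84 + 4*15.999 = 287.914 g/mol.
Mass of Ca per formula unit: 1 × 40.078 = 40.078 g.
Weight fraction Ca = 40.078 / 287.914 = 0.1392.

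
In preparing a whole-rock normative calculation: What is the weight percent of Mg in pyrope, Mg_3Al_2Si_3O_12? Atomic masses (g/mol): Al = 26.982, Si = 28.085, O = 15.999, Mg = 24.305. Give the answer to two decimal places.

M(Mg_3Al_2Si_3O_12) = 403.122 g/mol.
Mg contributes 3 × 24.305 = 72.915 g per mole.
72.915/403.122 = 0.1809 → 18.09%.

18.09 weight percent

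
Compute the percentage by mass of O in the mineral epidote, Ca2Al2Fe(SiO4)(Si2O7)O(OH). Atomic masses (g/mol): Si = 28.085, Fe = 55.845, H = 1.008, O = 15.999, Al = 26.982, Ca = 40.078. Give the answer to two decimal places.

Molar mass of Ca2Al2Fe(SiO4)(Si2O7)O(OH): 2·40.078 + 2·26.982 + 1·55.845 + 3·28.085 + 13·15.999 + 1·1.008 = 483.215 g/mol.
Mass of O per formula unit: 13 × 15.999 = 207.987 g.
Weight fraction O = 207.987 / 483.215 = 0.4304.

43.04 wt%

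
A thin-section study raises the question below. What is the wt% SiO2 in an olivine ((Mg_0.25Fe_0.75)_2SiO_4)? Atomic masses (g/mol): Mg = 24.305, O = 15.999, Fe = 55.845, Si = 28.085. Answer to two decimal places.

M((Mg_0.25Fe_0.75)_2SiO_4) = 188.001 g/mol; M(SiO2) = 60.083 g/mol.
Moles SiO2 per formula unit = 1 Si ÷ 1 = 1.0000.
SiO2 fraction = (1.0000 × 60.083) / 188.001 = 60.083/188.001 = 0.3196.

31.96 wt%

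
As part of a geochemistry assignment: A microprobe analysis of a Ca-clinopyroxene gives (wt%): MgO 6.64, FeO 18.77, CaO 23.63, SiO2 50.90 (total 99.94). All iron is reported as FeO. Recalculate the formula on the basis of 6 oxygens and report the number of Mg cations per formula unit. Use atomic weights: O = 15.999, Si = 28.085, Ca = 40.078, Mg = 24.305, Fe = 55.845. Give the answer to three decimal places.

MgO: 6.64/40.304 = 0.16475 mol → 0.16475 mol Mg, 0.16475 mol O.
FeO: 18.77/71.844 = 0.26126 mol → 0.26126 mol Fe, 0.26126 mol O.
CaO: 23.63/56.077 = 0.42138 mol → 0.42138 mol Ca, 0.42138 mol O.
SiO2: 50.90/60.083 = 0.84716 mol → 0.84716 mol Si, 1.69432 mol O.
Total oxygen = 2.54171 mol. Normalization factor = 6/2.54171 = 2.36062.
Mg per 6 O = 0.16475 × 2.36062 = 0.389.

0.389 Mg apfu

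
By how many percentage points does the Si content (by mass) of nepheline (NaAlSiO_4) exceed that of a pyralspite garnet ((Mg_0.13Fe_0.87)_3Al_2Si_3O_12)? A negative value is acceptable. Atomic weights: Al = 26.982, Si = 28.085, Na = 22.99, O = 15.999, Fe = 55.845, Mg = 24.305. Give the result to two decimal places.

First mineral: 28.085 g Si in 142.053 g formula = 19.77 wt% Si.
Second mineral: 84.255 g Si in 485.441 g formula = 17.36 wt% Si.
19.77% − 17.36% gives a difference of 2.41 percentage points.

2.41 percentage points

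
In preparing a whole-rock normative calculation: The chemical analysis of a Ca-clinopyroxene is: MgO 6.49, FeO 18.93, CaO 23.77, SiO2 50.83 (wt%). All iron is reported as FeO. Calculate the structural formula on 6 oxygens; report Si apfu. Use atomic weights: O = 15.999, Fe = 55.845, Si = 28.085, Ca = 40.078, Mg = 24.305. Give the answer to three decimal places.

MgO: 6.49/40.304 = 0.16103 mol → 0.16103 mol Mg, 0.16103 mol O.
FeO: 18.93/71.844 = 0.26349 mol → 0.26349 mol Fe, 0.26349 mol O.
CaO: 23.77/56.077 = 0.42388 mol → 0.42388 mol Ca, 0.42388 mol O.
SiO2: 50.83/60.083 = 0.84600 mol → 0.84600 mol Si, 1.69200 mol O.
Total oxygen = 2.54040 mol. Normalization factor = 6/2.54040 = 2.36183.
Si per 6 O = 0.84600 × 2.36183 = 1.998.

1.998 Si apfu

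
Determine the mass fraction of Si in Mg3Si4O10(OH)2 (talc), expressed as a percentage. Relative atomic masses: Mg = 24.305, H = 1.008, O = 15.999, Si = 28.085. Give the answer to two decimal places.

29.62 weight percent

Formula mass = 3×24.305 + 4×28.085 + 12×15.999 + 2×1.008 = 379.259 g/mol, of which 112.340 g is Si.
So Si makes up 112.340/379.259 = 0.2962 of the mass, i.e. 29.62%.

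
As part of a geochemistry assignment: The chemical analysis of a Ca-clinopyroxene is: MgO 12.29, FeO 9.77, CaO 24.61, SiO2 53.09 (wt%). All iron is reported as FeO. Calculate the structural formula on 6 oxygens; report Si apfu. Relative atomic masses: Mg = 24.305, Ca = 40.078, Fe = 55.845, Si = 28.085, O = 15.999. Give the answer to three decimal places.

12.29 wt% MgO ÷ 40.304 g/mol = 0.30493 mol, giving 0.30493 Mg and 0.30493 O.
9.77 wt% FeO ÷ 71.844 g/mol = 0.13599 mol, giving 0.13599 Fe and 0.13599 O.
24.61 wt% CaO ÷ 56.077 g/mol = 0.43886 mol, giving 0.43886 Ca and 0.43886 O.
53.09 wt% SiO2 ÷ 60.083 g/mol = 0.88361 mol, giving 0.88361 Si and 1.76722 O.
Oxygen sums to 2.64700; scaling by 6/2.64700 = 2.26672 puts the formula on 6 O.
Si: 0.88361 × 2.26672 = 2.003 atoms per formula unit.

2.003 Si apfu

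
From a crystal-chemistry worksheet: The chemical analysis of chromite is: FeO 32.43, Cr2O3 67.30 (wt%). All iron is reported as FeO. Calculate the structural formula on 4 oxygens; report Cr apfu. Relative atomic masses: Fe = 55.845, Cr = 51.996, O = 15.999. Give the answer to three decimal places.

FeO (M=71.844): mol = 0.45139; Fe = 0.45139, O = 0.45139.
Cr2O3 (M=151.989): mol = 0.44280; Cr = 0.88560, O = 1.32840.
ΣO = 1.77979; factor = 4/ΣO = 2.24746.
Cr apfu = 0.88560 × 2.24746 = 1.990.

1.990 Cr apfu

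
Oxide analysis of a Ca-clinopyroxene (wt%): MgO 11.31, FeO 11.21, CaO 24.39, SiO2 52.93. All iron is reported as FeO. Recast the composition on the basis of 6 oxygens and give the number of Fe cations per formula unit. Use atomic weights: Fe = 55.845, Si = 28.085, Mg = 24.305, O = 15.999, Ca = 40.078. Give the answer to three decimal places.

0.355 Fe apfu

11.31 wt% MgO ÷ 40.304 g/mol = 0.28062 mol, giving 0.28062 Mg and 0.28062 O.
11.21 wt% FeO ÷ 71.844 g/mol = 0.15603 mol, giving 0.15603 Fe and 0.15603 O.
24.39 wt% CaO ÷ 56.077 g/mol = 0.43494 mol, giving 0.43494 Ca and 0.43494 O.
52.93 wt% SiO2 ÷ 60.083 g/mol = 0.88095 mol, giving 0.88095 Si and 1.76190 O.
Oxygen sums to 2.63349; scaling by 6/2.63349 = 2.27835 puts the formula on 6 O.
Fe: 0.15603 × 2.27835 = 0.355 atoms per formula unit.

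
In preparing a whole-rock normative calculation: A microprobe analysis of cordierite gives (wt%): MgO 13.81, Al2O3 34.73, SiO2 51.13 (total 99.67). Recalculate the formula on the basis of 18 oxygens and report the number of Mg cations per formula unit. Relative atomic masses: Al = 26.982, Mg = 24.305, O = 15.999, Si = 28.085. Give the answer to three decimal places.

2.011 Mg apfu

MgO (M=40.304): mol = 0.34265; Mg = 0.34265, O = 0.34265.
Al2O3 (M=101.961): mol = 0.34062; Al = 0.68124, O = 1.02186.
SiO2 (M=60.083): mol = 0.85099; Si = 0.85099, O = 1.70198.
ΣO = 3.06649; factor = 18/ΣO = 5.86990.
Mg apfu = 0.34265 × 5.86990 = 2.011.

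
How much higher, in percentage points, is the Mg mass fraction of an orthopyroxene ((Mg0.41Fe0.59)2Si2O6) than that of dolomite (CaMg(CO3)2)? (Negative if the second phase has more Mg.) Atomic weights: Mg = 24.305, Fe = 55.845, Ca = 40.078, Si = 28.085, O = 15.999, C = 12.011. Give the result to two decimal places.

-4.81 percentage points

First mineral: 19.930 g Mg in 237.991 g formula = 8.37 wt% Mg.
Second mineral: 24.305 g Mg in 184.399 g formula = 13.18 wt% Mg.
8.37% − 13.18% gives a difference of -4.81 percentage points.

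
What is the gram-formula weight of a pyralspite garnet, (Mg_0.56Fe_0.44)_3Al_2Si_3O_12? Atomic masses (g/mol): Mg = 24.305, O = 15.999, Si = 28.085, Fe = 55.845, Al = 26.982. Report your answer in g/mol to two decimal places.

The formula mass is the sum 1.68*24.305 + 1.32*55.845 + 2*26.982 + 3*28.085 + 12*15.999.

444.75 g/mol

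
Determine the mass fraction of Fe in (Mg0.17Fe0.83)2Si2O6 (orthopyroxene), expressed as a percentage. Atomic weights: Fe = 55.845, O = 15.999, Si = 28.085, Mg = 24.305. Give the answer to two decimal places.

Molar mass of (Mg0.17Fe0.83)2Si2O6: 0.34·24.305 + 1.66·55.845 + 2·28.085 + 6·15.999 = 253.130 g/mol.
Mass of Fe per formula unit: 1.66 × 55.845 = 92.703 g.
Weight fraction Fe = 92.703 / 253.130 = 0.3662.

36.62 wt%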